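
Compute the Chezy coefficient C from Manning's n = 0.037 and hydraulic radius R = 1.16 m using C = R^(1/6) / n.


The Chezy coefficient relates to Manning's n through C = R^(1/6) / n.
R^(1/6) = 1.16^(1/6) = 1.025045.
C = 1.025045 / 0.037 = 27.7 m^(1/2)/s.

27.7


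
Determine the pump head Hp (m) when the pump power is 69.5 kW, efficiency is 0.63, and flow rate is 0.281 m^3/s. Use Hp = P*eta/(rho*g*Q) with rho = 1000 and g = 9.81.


Pump head formula: Hp = P * eta / (rho * g * Q).
Numerator: P * eta = 69.5 * 1000 * 0.63 = 43785.0 W.
Denominator: rho * g * Q = 1000 * 9.81 * 0.281 = 2756.61.
Hp = 43785.0 / 2756.61 = 15.88 m.

15.88


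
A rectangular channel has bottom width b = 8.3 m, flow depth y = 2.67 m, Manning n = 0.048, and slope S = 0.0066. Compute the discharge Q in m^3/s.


For a rectangular channel, the cross-sectional area A = b * y = 8.3 * 2.67 = 22.16 m^2.
The wetted perimeter P = b + 2y = 8.3 + 2*2.67 = 13.64 m.
Hydraulic radius R = A/P = 22.16/13.64 = 1.6247 m.
Velocity V = (1/n)*R^(2/3)*S^(1/2) = (1/0.048)*1.6247^(2/3)*0.0066^(1/2) = 2.3391 m/s.
Discharge Q = A * V = 22.16 * 2.3391 = 51.837 m^3/s.

51.837


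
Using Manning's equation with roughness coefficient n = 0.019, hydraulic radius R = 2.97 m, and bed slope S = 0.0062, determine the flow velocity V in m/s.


Manning's equation gives V = (1/n) * R^(2/3) * S^(1/2).
First, compute R^(2/3) = 2.97^(2/3) = 2.0662.
Next, S^(1/2) = 0.0062^(1/2) = 0.07874.
Then 1/n = 1/0.019 = 52.63.
V = 52.63 * 2.0662 * 0.07874 = 8.5627 m/s.

8.5627


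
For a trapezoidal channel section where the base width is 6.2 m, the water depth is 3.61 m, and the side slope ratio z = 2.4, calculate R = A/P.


For a trapezoidal section with side slope z:
A = (b + z*y)*y = (6.2 + 2.4*3.61)*3.61 = 53.659 m^2.
P = b + 2*y*sqrt(1 + z^2) = 6.2 + 2*3.61*sqrt(1 + 2.4^2) = 24.972 m.
R = A/P = 53.659 / 24.972 = 2.1488 m.

2.1488


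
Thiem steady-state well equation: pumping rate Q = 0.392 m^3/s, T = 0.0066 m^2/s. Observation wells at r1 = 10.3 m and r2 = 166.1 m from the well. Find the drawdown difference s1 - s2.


Thiem equation: s1 - s2 = Q/(2*pi*T) * ln(r2/r1).
ln(r2/r1) = ln(166.1/10.3) = 2.7804.
Q/(2*pi*T) = 0.392 / (2*pi*0.0066) = 0.392 / 0.0415 = 9.4528.
s1 - s2 = 9.4528 * 2.7804 = 26.2831 m.

26.2831


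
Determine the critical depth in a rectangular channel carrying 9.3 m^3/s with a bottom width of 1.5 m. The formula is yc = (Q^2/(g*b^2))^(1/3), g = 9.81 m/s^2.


Using yc = (Q^2 / (g * b^2))^(1/3):
Q^2 = 9.3^2 = 86.49.
g * b^2 = 9.81 * 1.5^2 = 9.81 * 2.25 = 22.07.
Q^2 / (g*b^2) = 86.49 / 22.07 = 3.9189.
yc = 3.9189^(1/3) = 1.5765 m.

1.5765


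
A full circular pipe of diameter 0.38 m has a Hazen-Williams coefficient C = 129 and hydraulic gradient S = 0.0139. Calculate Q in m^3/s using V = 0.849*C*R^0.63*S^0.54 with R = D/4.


For a full circular pipe, R = D/4 = 0.38/4 = 0.095 m.
V = 0.849 * 129 * 0.095^0.63 * 0.0139^0.54
  = 0.849 * 129 * 0.226969 * 0.099364
  = 2.47 m/s.
Pipe area A = pi*D^2/4 = pi*0.38^2/4 = 0.1134 m^2.
Q = A * V = 0.1134 * 2.47 = 0.2801 m^3/s.

0.2801


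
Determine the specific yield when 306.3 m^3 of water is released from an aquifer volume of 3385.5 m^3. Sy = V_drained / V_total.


Specific yield Sy = Volume drained / Total volume.
Sy = 306.3 / 3385.5
   = 0.0905.

0.0905


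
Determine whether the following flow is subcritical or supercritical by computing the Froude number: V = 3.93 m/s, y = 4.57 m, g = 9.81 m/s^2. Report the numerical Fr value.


The Froude number is defined as Fr = V / sqrt(g*y).
g*y = 9.81 * 4.57 = 44.8317.
sqrt(g*y) = sqrt(44.8317) = 6.6956.
Fr = 3.93 / 6.6956 = 0.5869.
Since Fr < 1, the flow is subcritical.

0.5869


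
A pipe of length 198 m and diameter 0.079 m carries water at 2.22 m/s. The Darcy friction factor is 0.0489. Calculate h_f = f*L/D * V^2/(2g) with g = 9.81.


Darcy-Weisbach equation: h_f = f * (L/D) * V^2/(2g).
f * L/D = 0.0489 * 198/0.079 = 122.5595.
V^2/(2g) = 2.22^2 / (2*9.81) = 4.9284 / 19.62 = 0.2512 m.
h_f = 122.5595 * 0.2512 = 30.786 m.

30.786


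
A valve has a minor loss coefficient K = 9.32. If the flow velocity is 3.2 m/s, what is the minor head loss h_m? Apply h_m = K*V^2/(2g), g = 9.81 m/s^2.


Minor loss formula: h_m = K * V^2/(2g).
V^2 = 3.2^2 = 10.24.
V^2/(2g) = 10.24 / 19.62 = 0.5219 m.
h_m = 9.32 * 0.5219 = 4.8643 m.

4.8643


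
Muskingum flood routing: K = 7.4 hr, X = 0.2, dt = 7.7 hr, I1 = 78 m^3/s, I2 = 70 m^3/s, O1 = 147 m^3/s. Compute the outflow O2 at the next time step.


Muskingum coefficients:
denom = 2*K*(1-X) + dt = 2*7.4*(1-0.2) + 7.7 = 19.54.
C0 = (dt - 2*K*X)/denom = (7.7 - 2*7.4*0.2)/19.54 = 0.2426.
C1 = (dt + 2*K*X)/denom = (7.7 + 2*7.4*0.2)/19.54 = 0.5455.
C2 = (2*K*(1-X) - dt)/denom = 0.2119.
O2 = C0*I2 + C1*I1 + C2*O1
   = 0.2426*70 + 0.5455*78 + 0.2119*147
   = 90.68 m^3/s.

90.68


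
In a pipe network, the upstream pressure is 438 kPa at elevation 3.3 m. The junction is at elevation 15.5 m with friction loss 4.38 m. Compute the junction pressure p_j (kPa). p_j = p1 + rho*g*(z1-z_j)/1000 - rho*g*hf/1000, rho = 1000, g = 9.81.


Junction pressure: p_j = p1 + rho*g*(z1 - z_j)/1000 - rho*g*hf/1000.
Elevation term = 1000*9.81*(3.3 - 15.5)/1000 = -119.682 kPa.
Friction term = 1000*9.81*4.38/1000 = 42.968 kPa.
p_j = 438 + -119.682 - 42.968 = 275.35 kPa.

275.35


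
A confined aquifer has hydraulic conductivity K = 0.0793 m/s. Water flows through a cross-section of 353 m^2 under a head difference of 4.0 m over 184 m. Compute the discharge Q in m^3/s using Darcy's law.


Darcy's law: Q = K * A * i, where i = dh/L.
Hydraulic gradient i = 4.0 / 184 = 0.021739.
Q = 0.0793 * 353 * 0.021739
  = 0.6085 m^3/s.

0.6085


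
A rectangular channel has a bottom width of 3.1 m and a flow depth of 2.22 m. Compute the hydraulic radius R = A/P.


For a rectangular section:
Flow area A = b * y = 3.1 * 2.22 = 6.88 m^2.
Wetted perimeter P = b + 2y = 3.1 + 2*2.22 = 7.54 m.
Hydraulic radius R = A/P = 6.88 / 7.54 = 0.9127 m.

0.9127


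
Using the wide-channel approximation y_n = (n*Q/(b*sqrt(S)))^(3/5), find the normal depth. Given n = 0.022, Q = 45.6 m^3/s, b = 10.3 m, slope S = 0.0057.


We use the wide-channel approximation y_n = (n*Q/(b*sqrt(S)))^(3/5).
sqrt(S) = sqrt(0.0057) = 0.075498.
Numerator: n*Q = 0.022 * 45.6 = 1.0032.
Denominator: b*sqrt(S) = 10.3 * 0.075498 = 0.777629.
arg = 1.2901.
y_n = 1.2901^(3/5) = 1.1651 m.

1.1651


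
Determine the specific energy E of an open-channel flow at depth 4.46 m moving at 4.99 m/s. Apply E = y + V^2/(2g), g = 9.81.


Specific energy E = y + V^2/(2g).
Velocity head = V^2/(2g) = 4.99^2 / (2*9.81) = 24.9001 / 19.62 = 1.2691 m.
E = 4.46 + 1.2691 = 5.7291 m.

5.7291


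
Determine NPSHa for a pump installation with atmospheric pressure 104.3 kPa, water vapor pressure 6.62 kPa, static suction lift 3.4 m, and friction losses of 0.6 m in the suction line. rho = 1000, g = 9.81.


NPSHa = p_atm/(rho*g) - z_s - hf_s - p_vap/(rho*g).
p_atm/(rho*g) = 104.3*1000 / (1000*9.81) = 10.632 m.
p_vap/(rho*g) = 6.62*1000 / (1000*9.81) = 0.675 m.
NPSHa = 10.632 - 3.4 - 0.6 - 0.675
      = 5.96 m.

5.96


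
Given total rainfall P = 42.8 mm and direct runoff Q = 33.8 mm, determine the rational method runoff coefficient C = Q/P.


The runoff coefficient C = runoff depth / rainfall depth.
C = 33.8 / 42.8
  = 0.7897.

0.7897


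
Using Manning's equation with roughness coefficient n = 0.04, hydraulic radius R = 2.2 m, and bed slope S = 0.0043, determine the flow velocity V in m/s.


Manning's equation gives V = (1/n) * R^(2/3) * S^(1/2).
First, compute R^(2/3) = 2.2^(2/3) = 1.6915.
Next, S^(1/2) = 0.0043^(1/2) = 0.065574.
Then 1/n = 1/0.04 = 25.0.
V = 25.0 * 1.6915 * 0.065574 = 2.773 m/s.

2.773


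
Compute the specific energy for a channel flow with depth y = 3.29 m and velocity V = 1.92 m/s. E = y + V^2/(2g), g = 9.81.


Specific energy E = y + V^2/(2g).
Velocity head = V^2/(2g) = 1.92^2 / (2*9.81) = 3.6864 / 19.62 = 0.1879 m.
E = 3.29 + 0.1879 = 3.4779 m.

3.4779


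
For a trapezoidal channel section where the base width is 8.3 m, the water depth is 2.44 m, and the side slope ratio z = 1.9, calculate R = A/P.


For a trapezoidal section with side slope z:
A = (b + z*y)*y = (8.3 + 1.9*2.44)*2.44 = 31.564 m^2.
P = b + 2*y*sqrt(1 + z^2) = 8.3 + 2*2.44*sqrt(1 + 1.9^2) = 18.778 m.
R = A/P = 31.564 / 18.778 = 1.6809 m.

1.6809


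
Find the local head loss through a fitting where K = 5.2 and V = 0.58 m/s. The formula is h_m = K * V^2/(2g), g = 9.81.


Minor loss formula: h_m = K * V^2/(2g).
V^2 = 0.58^2 = 0.3364.
V^2/(2g) = 0.3364 / 19.62 = 0.0171 m.
h_m = 5.2 * 0.0171 = 0.0892 m.

0.0892


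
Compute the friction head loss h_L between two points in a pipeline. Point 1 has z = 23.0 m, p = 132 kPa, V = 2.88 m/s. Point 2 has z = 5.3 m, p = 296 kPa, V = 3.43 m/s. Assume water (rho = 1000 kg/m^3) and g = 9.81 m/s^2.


Total head at each section: H = z + p/(rho*g) + V^2/(2g).
H1 = 23.0 + 132*1000/(1000*9.81) + 2.88^2/(2*9.81)
   = 23.0 + 13.456 + 0.4228
   = 36.878 m.
H2 = 5.3 + 296*1000/(1000*9.81) + 3.43^2/(2*9.81)
   = 5.3 + 30.173 + 0.5996
   = 36.073 m.
h_L = H1 - H2 = 36.878 - 36.073 = 0.805 m.

0.805


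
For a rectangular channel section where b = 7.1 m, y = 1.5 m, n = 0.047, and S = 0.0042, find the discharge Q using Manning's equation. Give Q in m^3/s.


For a rectangular channel, the cross-sectional area A = b * y = 7.1 * 1.5 = 10.65 m^2.
The wetted perimeter P = b + 2y = 7.1 + 2*1.5 = 10.1 m.
Hydraulic radius R = A/P = 10.65/10.1 = 1.0545 m.
Velocity V = (1/n)*R^(2/3)*S^(1/2) = (1/0.047)*1.0545^(2/3)*0.0042^(1/2) = 1.4285 m/s.
Discharge Q = A * V = 10.65 * 1.4285 = 15.213 m^3/s.

15.213


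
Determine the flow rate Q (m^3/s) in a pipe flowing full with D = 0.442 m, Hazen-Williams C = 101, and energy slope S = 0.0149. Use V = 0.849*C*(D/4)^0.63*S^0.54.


For a full circular pipe, R = D/4 = 0.442/4 = 0.1105 m.
V = 0.849 * 101 * 0.1105^0.63 * 0.0149^0.54
  = 0.849 * 101 * 0.249642 * 0.103162
  = 2.2083 m/s.
Pipe area A = pi*D^2/4 = pi*0.442^2/4 = 0.1534 m^2.
Q = A * V = 0.1534 * 2.2083 = 0.3388 m^3/s.

0.3388


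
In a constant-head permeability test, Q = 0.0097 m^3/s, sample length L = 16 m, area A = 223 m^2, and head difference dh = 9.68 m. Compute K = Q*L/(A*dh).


From K = Q*L / (A*dh):
Numerator: Q*L = 0.0097 * 16 = 0.1552.
Denominator: A*dh = 223 * 9.68 = 2158.64.
K = 0.1552 / 2158.64 = 7.2e-05 m/s.

7.2e-05


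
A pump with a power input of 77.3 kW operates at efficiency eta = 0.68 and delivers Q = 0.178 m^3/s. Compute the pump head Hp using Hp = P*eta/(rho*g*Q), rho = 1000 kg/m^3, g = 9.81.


Pump head formula: Hp = P * eta / (rho * g * Q).
Numerator: P * eta = 77.3 * 1000 * 0.68 = 52564.0 W.
Denominator: rho * g * Q = 1000 * 9.81 * 0.178 = 1746.18.
Hp = 52564.0 / 1746.18 = 30.1 m.

30.1


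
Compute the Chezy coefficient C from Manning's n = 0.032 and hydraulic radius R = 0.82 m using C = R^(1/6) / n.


The Chezy coefficient relates to Manning's n through C = R^(1/6) / n.
R^(1/6) = 0.82^(1/6) = 0.967466.
C = 0.967466 / 0.032 = 30.23 m^(1/2)/s.

30.23


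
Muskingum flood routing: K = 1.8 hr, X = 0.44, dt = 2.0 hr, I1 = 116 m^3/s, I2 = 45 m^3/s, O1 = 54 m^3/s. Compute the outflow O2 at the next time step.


Muskingum coefficients:
denom = 2*K*(1-X) + dt = 2*1.8*(1-0.44) + 2.0 = 4.016.
C0 = (dt - 2*K*X)/denom = (2.0 - 2*1.8*0.44)/4.016 = 0.1036.
C1 = (dt + 2*K*X)/denom = (2.0 + 2*1.8*0.44)/4.016 = 0.8924.
C2 = (2*K*(1-X) - dt)/denom = 0.004.
O2 = C0*I2 + C1*I1 + C2*O1
   = 0.1036*45 + 0.8924*116 + 0.004*54
   = 108.4 m^3/s.

108.4


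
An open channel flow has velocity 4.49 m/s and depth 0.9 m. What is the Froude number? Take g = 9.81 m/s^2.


The Froude number is defined as Fr = V / sqrt(g*y).
g*y = 9.81 * 0.9 = 8.829.
sqrt(g*y) = sqrt(8.829) = 2.9714.
Fr = 4.49 / 2.9714 = 1.5111.

1.5111


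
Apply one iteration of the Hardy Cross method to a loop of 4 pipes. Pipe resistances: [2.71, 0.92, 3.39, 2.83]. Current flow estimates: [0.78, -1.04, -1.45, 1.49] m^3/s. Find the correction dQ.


Numerator terms (r*Q*|Q|): 2.71*0.78*|0.78| = 1.6488; 0.92*-1.04*|-1.04| = -0.9951; 3.39*-1.45*|-1.45| = -7.1275; 2.83*1.49*|1.49| = 6.2829.
Sum of numerator = -0.1909.
Denominator terms (r*|Q|): 2.71*|0.78| = 2.1138; 0.92*|-1.04| = 0.9568; 3.39*|-1.45| = 4.9155; 2.83*|1.49| = 4.2167.
2 * sum of denominator = 2 * 12.2028 = 24.4056.
dQ = --0.1909 / 24.4056 = 0.0078 m^3/s.

0.0078


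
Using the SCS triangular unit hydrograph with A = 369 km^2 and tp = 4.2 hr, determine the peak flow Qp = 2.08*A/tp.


SCS formula: Qp = 2.08 * A / tp.
Qp = 2.08 * 369 / 4.2
   = 767.52 / 4.2
   = 182.74 m^3/s per cm.

182.74


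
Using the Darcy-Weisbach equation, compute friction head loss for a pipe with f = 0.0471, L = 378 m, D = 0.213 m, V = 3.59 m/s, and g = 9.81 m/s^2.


Darcy-Weisbach equation: h_f = f * (L/D) * V^2/(2g).
f * L/D = 0.0471 * 378/0.213 = 83.5859.
V^2/(2g) = 3.59^2 / (2*9.81) = 12.8881 / 19.62 = 0.6569 m.
h_f = 83.5859 * 0.6569 = 54.906 m.

54.906


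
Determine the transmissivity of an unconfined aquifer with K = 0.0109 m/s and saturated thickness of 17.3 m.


Transmissivity is defined as T = K * h.
T = 0.0109 * 17.3
  = 0.1886 m^2/s.

0.1886


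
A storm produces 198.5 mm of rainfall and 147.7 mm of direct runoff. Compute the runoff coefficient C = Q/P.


The runoff coefficient C = runoff depth / rainfall depth.
C = 147.7 / 198.5
  = 0.7441.

0.7441


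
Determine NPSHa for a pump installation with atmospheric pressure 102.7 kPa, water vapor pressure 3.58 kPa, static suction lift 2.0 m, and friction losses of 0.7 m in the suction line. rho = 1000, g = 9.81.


NPSHa = p_atm/(rho*g) - z_s - hf_s - p_vap/(rho*g).
p_atm/(rho*g) = 102.7*1000 / (1000*9.81) = 10.469 m.
p_vap/(rho*g) = 3.58*1000 / (1000*9.81) = 0.365 m.
NPSHa = 10.469 - 2.0 - 0.7 - 0.365
      = 7.4 m.

7.4


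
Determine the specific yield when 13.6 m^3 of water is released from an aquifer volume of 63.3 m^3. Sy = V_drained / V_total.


Specific yield Sy = Volume drained / Total volume.
Sy = 13.6 / 63.3
   = 0.2148.

0.2148


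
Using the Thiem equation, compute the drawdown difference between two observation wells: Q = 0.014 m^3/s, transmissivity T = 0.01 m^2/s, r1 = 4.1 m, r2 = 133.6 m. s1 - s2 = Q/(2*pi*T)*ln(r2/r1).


Thiem equation: s1 - s2 = Q/(2*pi*T) * ln(r2/r1).
ln(r2/r1) = ln(133.6/4.1) = 3.4839.
Q/(2*pi*T) = 0.014 / (2*pi*0.01) = 0.014 / 0.0628 = 0.2228.
s1 - s2 = 0.2228 * 3.4839 = 0.7763 m.

0.7763


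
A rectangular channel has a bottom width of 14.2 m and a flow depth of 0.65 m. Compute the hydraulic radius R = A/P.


For a rectangular section:
Flow area A = b * y = 14.2 * 0.65 = 9.23 m^2.
Wetted perimeter P = b + 2y = 14.2 + 2*0.65 = 15.5 m.
Hydraulic radius R = A/P = 9.23 / 15.5 = 0.5955 m.

0.5955


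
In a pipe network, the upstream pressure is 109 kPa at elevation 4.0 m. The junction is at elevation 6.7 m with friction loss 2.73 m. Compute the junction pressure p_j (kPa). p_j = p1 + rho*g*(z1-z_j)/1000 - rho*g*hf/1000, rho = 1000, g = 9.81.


Junction pressure: p_j = p1 + rho*g*(z1 - z_j)/1000 - rho*g*hf/1000.
Elevation term = 1000*9.81*(4.0 - 6.7)/1000 = -26.487 kPa.
Friction term = 1000*9.81*2.73/1000 = 26.781 kPa.
p_j = 109 + -26.487 - 26.781 = 55.73 kPa.

55.73


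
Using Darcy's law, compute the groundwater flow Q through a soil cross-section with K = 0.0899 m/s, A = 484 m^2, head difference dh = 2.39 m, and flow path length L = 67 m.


Darcy's law: Q = K * A * i, where i = dh/L.
Hydraulic gradient i = 2.39 / 67 = 0.035672.
Q = 0.0899 * 484 * 0.035672
  = 1.5521 m^3/s.

1.5521


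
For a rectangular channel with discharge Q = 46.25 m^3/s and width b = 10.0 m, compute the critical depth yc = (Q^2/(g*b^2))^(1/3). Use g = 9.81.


Using yc = (Q^2 / (g * b^2))^(1/3):
Q^2 = 46.25^2 = 2139.06.
g * b^2 = 9.81 * 10.0^2 = 9.81 * 100.0 = 981.0.
Q^2 / (g*b^2) = 2139.06 / 981.0 = 2.1805.
yc = 2.1805^(1/3) = 1.2967 m.

1.2967


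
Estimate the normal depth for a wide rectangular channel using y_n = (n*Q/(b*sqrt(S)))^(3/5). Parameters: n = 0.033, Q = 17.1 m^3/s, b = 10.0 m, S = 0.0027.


We use the wide-channel approximation y_n = (n*Q/(b*sqrt(S)))^(3/5).
sqrt(S) = sqrt(0.0027) = 0.051962.
Numerator: n*Q = 0.033 * 17.1 = 0.5643.
Denominator: b*sqrt(S) = 10.0 * 0.051962 = 0.51962.
arg = 1.086.
y_n = 1.086^(3/5) = 1.0507 m.

1.0507


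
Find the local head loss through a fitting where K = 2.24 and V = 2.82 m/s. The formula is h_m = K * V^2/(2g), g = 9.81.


Minor loss formula: h_m = K * V^2/(2g).
V^2 = 2.82^2 = 7.9524.
V^2/(2g) = 7.9524 / 19.62 = 0.4053 m.
h_m = 2.24 * 0.4053 = 0.9079 m.

0.9079


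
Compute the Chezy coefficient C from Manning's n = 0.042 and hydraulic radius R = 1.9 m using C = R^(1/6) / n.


The Chezy coefficient relates to Manning's n through C = R^(1/6) / n.
R^(1/6) = 1.9^(1/6) = 1.112907.
C = 1.112907 / 0.042 = 26.5 m^(1/2)/s.

26.5


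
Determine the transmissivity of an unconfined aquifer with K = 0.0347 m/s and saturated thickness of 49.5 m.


Transmissivity is defined as T = K * h.
T = 0.0347 * 49.5
  = 1.7177 m^2/s.

1.7177


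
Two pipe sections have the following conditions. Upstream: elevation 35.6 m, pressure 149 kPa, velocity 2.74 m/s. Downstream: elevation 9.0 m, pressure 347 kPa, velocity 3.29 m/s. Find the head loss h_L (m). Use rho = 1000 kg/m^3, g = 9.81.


Total head at each section: H = z + p/(rho*g) + V^2/(2g).
H1 = 35.6 + 149*1000/(1000*9.81) + 2.74^2/(2*9.81)
   = 35.6 + 15.189 + 0.3827
   = 51.171 m.
H2 = 9.0 + 347*1000/(1000*9.81) + 3.29^2/(2*9.81)
   = 9.0 + 35.372 + 0.5517
   = 44.924 m.
h_L = H1 - H2 = 51.171 - 44.924 = 6.247 m.

6.247


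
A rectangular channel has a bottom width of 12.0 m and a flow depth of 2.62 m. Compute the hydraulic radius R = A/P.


For a rectangular section:
Flow area A = b * y = 12.0 * 2.62 = 31.44 m^2.
Wetted perimeter P = b + 2y = 12.0 + 2*2.62 = 17.24 m.
Hydraulic radius R = A/P = 31.44 / 17.24 = 1.8237 m.

1.8237


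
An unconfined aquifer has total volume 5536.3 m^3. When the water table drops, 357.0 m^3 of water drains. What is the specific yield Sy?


Specific yield Sy = Volume drained / Total volume.
Sy = 357.0 / 5536.3
   = 0.0645.

0.0645


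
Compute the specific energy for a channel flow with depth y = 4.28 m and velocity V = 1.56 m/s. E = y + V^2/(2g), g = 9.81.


Specific energy E = y + V^2/(2g).
Velocity head = V^2/(2g) = 1.56^2 / (2*9.81) = 2.4336 / 19.62 = 0.124 m.
E = 4.28 + 0.124 = 4.404 m.

4.404


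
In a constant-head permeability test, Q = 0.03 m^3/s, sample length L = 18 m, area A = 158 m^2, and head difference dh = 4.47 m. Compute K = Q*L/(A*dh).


From K = Q*L / (A*dh):
Numerator: Q*L = 0.03 * 18 = 0.54.
Denominator: A*dh = 158 * 4.47 = 706.26.
K = 0.54 / 706.26 = 0.000765 m/s.

0.000765


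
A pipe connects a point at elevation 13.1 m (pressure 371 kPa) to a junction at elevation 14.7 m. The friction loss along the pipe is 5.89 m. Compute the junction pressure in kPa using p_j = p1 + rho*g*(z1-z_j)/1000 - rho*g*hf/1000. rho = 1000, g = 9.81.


Junction pressure: p_j = p1 + rho*g*(z1 - z_j)/1000 - rho*g*hf/1000.
Elevation term = 1000*9.81*(13.1 - 14.7)/1000 = -15.696 kPa.
Friction term = 1000*9.81*5.89/1000 = 57.781 kPa.
p_j = 371 + -15.696 - 57.781 = 297.52 kPa.

297.52


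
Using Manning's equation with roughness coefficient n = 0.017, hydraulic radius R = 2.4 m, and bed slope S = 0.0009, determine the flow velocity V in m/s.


Manning's equation gives V = (1/n) * R^(2/3) * S^(1/2).
First, compute R^(2/3) = 2.4^(2/3) = 1.7926.
Next, S^(1/2) = 0.0009^(1/2) = 0.03.
Then 1/n = 1/0.017 = 58.82.
V = 58.82 * 1.7926 * 0.03 = 3.1633 m/s.

3.1633


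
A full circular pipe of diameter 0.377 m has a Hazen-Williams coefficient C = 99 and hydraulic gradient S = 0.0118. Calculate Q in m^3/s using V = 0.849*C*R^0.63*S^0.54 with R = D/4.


For a full circular pipe, R = D/4 = 0.377/4 = 0.0943 m.
V = 0.849 * 99 * 0.0943^0.63 * 0.0118^0.54
  = 0.849 * 99 * 0.225838 * 0.090953
  = 1.7265 m/s.
Pipe area A = pi*D^2/4 = pi*0.377^2/4 = 0.1116 m^2.
Q = A * V = 0.1116 * 1.7265 = 0.1927 m^3/s.

0.1927


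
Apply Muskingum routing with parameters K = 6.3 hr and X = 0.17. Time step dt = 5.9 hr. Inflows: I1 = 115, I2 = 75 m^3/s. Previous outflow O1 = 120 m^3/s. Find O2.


Muskingum coefficients:
denom = 2*K*(1-X) + dt = 2*6.3*(1-0.17) + 5.9 = 16.358.
C0 = (dt - 2*K*X)/denom = (5.9 - 2*6.3*0.17)/16.358 = 0.2297.
C1 = (dt + 2*K*X)/denom = (5.9 + 2*6.3*0.17)/16.358 = 0.4916.
C2 = (2*K*(1-X) - dt)/denom = 0.2786.
O2 = C0*I2 + C1*I1 + C2*O1
   = 0.2297*75 + 0.4916*115 + 0.2786*120
   = 107.2 m^3/s.

107.2


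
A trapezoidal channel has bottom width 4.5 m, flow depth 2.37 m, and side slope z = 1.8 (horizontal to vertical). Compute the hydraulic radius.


For a trapezoidal section with side slope z:
A = (b + z*y)*y = (4.5 + 1.8*2.37)*2.37 = 20.775 m^2.
P = b + 2*y*sqrt(1 + z^2) = 4.5 + 2*2.37*sqrt(1 + 1.8^2) = 14.26 m.
R = A/P = 20.775 / 14.26 = 1.4569 m.

1.4569


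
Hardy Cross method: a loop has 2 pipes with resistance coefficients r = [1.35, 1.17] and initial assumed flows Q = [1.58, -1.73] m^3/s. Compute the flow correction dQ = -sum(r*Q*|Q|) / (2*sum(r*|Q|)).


Numerator terms (r*Q*|Q|): 1.35*1.58*|1.58| = 3.3701; 1.17*-1.73*|-1.73| = -3.5017.
Sum of numerator = -0.1316.
Denominator terms (r*|Q|): 1.35*|1.58| = 2.133; 1.17*|-1.73| = 2.0241.
2 * sum of denominator = 2 * 4.1571 = 8.3142.
dQ = --0.1316 / 8.3142 = 0.0158 m^3/s.

0.0158


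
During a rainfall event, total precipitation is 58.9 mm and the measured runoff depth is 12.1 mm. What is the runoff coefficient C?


The runoff coefficient C = runoff depth / rainfall depth.
C = 12.1 / 58.9
  = 0.2054.

0.2054


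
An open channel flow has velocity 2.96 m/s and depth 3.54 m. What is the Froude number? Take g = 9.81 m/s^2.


The Froude number is defined as Fr = V / sqrt(g*y).
g*y = 9.81 * 3.54 = 34.7274.
sqrt(g*y) = sqrt(34.7274) = 5.893.
Fr = 2.96 / 5.893 = 0.5023.

0.5023


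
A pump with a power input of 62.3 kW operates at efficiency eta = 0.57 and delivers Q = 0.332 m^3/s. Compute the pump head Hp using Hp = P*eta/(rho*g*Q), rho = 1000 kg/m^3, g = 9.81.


Pump head formula: Hp = P * eta / (rho * g * Q).
Numerator: P * eta = 62.3 * 1000 * 0.57 = 35511.0 W.
Denominator: rho * g * Q = 1000 * 9.81 * 0.332 = 3256.92.
Hp = 35511.0 / 3256.92 = 10.9 m.

10.9


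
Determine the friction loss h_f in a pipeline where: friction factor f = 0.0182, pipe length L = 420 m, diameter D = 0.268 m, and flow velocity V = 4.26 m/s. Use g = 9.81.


Darcy-Weisbach equation: h_f = f * (L/D) * V^2/(2g).
f * L/D = 0.0182 * 420/0.268 = 28.5224.
V^2/(2g) = 4.26^2 / (2*9.81) = 18.1476 / 19.62 = 0.925 m.
h_f = 28.5224 * 0.925 = 26.382 m.

26.382


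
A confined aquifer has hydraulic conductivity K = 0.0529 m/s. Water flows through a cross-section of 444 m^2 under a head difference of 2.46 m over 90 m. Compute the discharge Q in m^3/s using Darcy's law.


Darcy's law: Q = K * A * i, where i = dh/L.
Hydraulic gradient i = 2.46 / 90 = 0.027333.
Q = 0.0529 * 444 * 0.027333
  = 0.642 m^3/s.

0.642


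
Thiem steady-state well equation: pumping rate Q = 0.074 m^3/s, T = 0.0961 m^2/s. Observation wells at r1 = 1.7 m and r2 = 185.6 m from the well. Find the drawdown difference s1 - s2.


Thiem equation: s1 - s2 = Q/(2*pi*T) * ln(r2/r1).
ln(r2/r1) = ln(185.6/1.7) = 4.693.
Q/(2*pi*T) = 0.074 / (2*pi*0.0961) = 0.074 / 0.6038 = 0.1226.
s1 - s2 = 0.1226 * 4.693 = 0.5751 m.

0.5751


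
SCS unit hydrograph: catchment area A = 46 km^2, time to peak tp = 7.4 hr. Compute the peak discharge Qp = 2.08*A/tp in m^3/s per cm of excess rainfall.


SCS formula: Qp = 2.08 * A / tp.
Qp = 2.08 * 46 / 7.4
   = 95.68 / 7.4
   = 12.93 m^3/s per cm.

12.93


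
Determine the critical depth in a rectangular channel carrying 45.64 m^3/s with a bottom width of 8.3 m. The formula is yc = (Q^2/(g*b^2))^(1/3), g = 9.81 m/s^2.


Using yc = (Q^2 / (g * b^2))^(1/3):
Q^2 = 45.64^2 = 2083.01.
g * b^2 = 9.81 * 8.3^2 = 9.81 * 68.89 = 675.81.
Q^2 / (g*b^2) = 2083.01 / 675.81 = 3.0822.
yc = 3.0822^(1/3) = 1.4553 m.

1.4553


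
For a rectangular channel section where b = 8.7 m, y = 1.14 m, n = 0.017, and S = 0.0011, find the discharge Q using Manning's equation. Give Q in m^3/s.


For a rectangular channel, the cross-sectional area A = b * y = 8.7 * 1.14 = 9.92 m^2.
The wetted perimeter P = b + 2y = 8.7 + 2*1.14 = 10.98 m.
Hydraulic radius R = A/P = 9.92/10.98 = 0.9033 m.
Velocity V = (1/n)*R^(2/3)*S^(1/2) = (1/0.017)*0.9033^(2/3)*0.0011^(1/2) = 1.823 m/s.
Discharge Q = A * V = 9.92 * 1.823 = 18.081 m^3/s.

18.081


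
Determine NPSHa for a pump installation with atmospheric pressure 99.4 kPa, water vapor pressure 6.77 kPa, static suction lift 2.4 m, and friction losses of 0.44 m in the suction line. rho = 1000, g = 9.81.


NPSHa = p_atm/(rho*g) - z_s - hf_s - p_vap/(rho*g).
p_atm/(rho*g) = 99.4*1000 / (1000*9.81) = 10.133 m.
p_vap/(rho*g) = 6.77*1000 / (1000*9.81) = 0.69 m.
NPSHa = 10.133 - 2.4 - 0.44 - 0.69
      = 6.6 m.

6.6


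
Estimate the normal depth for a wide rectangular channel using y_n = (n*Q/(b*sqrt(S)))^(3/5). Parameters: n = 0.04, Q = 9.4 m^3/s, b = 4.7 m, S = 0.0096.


We use the wide-channel approximation y_n = (n*Q/(b*sqrt(S)))^(3/5).
sqrt(S) = sqrt(0.0096) = 0.09798.
Numerator: n*Q = 0.04 * 9.4 = 0.376.
Denominator: b*sqrt(S) = 4.7 * 0.09798 = 0.460506.
arg = 0.8165.
y_n = 0.8165^(3/5) = 0.8855 m.

0.8855


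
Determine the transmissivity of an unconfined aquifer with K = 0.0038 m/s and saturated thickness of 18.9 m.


Transmissivity is defined as T = K * h.
T = 0.0038 * 18.9
  = 0.0718 m^2/s.

0.0718


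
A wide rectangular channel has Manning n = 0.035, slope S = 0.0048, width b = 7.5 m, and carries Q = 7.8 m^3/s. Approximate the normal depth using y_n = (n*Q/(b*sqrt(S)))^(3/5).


We use the wide-channel approximation y_n = (n*Q/(b*sqrt(S)))^(3/5).
sqrt(S) = sqrt(0.0048) = 0.069282.
Numerator: n*Q = 0.035 * 7.8 = 0.273.
Denominator: b*sqrt(S) = 7.5 * 0.069282 = 0.519615.
arg = 0.5254.
y_n = 0.5254^(3/5) = 0.6797 m.

0.6797


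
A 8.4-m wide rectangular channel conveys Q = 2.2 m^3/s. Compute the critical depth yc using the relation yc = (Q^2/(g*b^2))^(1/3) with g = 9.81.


Using yc = (Q^2 / (g * b^2))^(1/3):
Q^2 = 2.2^2 = 4.84.
g * b^2 = 9.81 * 8.4^2 = 9.81 * 70.56 = 692.19.
Q^2 / (g*b^2) = 4.84 / 692.19 = 0.007.
yc = 0.007^(1/3) = 0.1912 m.

0.1912


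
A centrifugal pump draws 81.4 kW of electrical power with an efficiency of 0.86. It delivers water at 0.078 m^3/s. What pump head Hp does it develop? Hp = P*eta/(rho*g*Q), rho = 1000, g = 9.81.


Pump head formula: Hp = P * eta / (rho * g * Q).
Numerator: P * eta = 81.4 * 1000 * 0.86 = 70004.0 W.
Denominator: rho * g * Q = 1000 * 9.81 * 0.078 = 765.18.
Hp = 70004.0 / 765.18 = 91.49 m.

91.49


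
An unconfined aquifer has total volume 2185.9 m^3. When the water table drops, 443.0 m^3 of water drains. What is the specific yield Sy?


Specific yield Sy = Volume drained / Total volume.
Sy = 443.0 / 2185.9
   = 0.2027.

0.2027


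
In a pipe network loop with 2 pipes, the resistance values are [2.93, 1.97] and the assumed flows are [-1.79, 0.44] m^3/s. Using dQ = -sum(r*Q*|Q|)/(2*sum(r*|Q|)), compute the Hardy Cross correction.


Numerator terms (r*Q*|Q|): 2.93*-1.79*|-1.79| = -9.388; 1.97*0.44*|0.44| = 0.3814.
Sum of numerator = -9.0066.
Denominator terms (r*|Q|): 2.93*|-1.79| = 5.2447; 1.97*|0.44| = 0.8668.
2 * sum of denominator = 2 * 6.1115 = 12.223.
dQ = --9.0066 / 12.223 = 0.7369 m^3/s.

0.7369


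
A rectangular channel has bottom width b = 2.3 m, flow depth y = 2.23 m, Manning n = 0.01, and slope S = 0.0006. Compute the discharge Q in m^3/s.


For a rectangular channel, the cross-sectional area A = b * y = 2.3 * 2.23 = 5.13 m^2.
The wetted perimeter P = b + 2y = 2.3 + 2*2.23 = 6.76 m.
Hydraulic radius R = A/P = 5.13/6.76 = 0.7587 m.
Velocity V = (1/n)*R^(2/3)*S^(1/2) = (1/0.01)*0.7587^(2/3)*0.0006^(1/2) = 2.0377 m/s.
Discharge Q = A * V = 5.13 * 2.0377 = 10.451 m^3/s.

10.451


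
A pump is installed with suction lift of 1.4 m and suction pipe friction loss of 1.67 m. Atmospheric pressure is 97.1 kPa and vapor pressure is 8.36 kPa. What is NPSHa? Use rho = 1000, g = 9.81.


NPSHa = p_atm/(rho*g) - z_s - hf_s - p_vap/(rho*g).
p_atm/(rho*g) = 97.1*1000 / (1000*9.81) = 9.898 m.
p_vap/(rho*g) = 8.36*1000 / (1000*9.81) = 0.852 m.
NPSHa = 9.898 - 1.4 - 1.67 - 0.852
      = 5.98 m.

5.98


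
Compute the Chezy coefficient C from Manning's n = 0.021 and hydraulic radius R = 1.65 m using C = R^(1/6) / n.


The Chezy coefficient relates to Manning's n through C = R^(1/6) / n.
R^(1/6) = 1.65^(1/6) = 1.087045.
C = 1.087045 / 0.021 = 51.76 m^(1/2)/s.

51.76


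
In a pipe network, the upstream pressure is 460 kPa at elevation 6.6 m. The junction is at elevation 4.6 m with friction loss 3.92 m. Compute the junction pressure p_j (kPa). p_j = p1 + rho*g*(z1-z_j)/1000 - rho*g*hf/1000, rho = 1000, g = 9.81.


Junction pressure: p_j = p1 + rho*g*(z1 - z_j)/1000 - rho*g*hf/1000.
Elevation term = 1000*9.81*(6.6 - 4.6)/1000 = 19.62 kPa.
Friction term = 1000*9.81*3.92/1000 = 38.455 kPa.
p_j = 460 + 19.62 - 38.455 = 441.16 kPa.

441.16


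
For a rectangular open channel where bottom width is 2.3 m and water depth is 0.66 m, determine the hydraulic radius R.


For a rectangular section:
Flow area A = b * y = 2.3 * 0.66 = 1.52 m^2.
Wetted perimeter P = b + 2y = 2.3 + 2*0.66 = 3.62 m.
Hydraulic radius R = A/P = 1.52 / 3.62 = 0.4193 m.

0.4193


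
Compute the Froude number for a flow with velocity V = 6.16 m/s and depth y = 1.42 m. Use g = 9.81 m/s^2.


The Froude number is defined as Fr = V / sqrt(g*y).
g*y = 9.81 * 1.42 = 13.9302.
sqrt(g*y) = sqrt(13.9302) = 3.7323.
Fr = 6.16 / 3.7323 = 1.6504.

1.6504


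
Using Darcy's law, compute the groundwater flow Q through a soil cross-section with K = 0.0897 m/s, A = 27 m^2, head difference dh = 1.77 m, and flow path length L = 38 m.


Darcy's law: Q = K * A * i, where i = dh/L.
Hydraulic gradient i = 1.77 / 38 = 0.046579.
Q = 0.0897 * 27 * 0.046579
  = 0.1128 m^3/s.

0.1128


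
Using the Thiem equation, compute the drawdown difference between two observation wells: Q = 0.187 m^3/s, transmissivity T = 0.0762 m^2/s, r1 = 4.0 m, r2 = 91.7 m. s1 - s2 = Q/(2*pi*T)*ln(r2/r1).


Thiem equation: s1 - s2 = Q/(2*pi*T) * ln(r2/r1).
ln(r2/r1) = ln(91.7/4.0) = 3.1322.
Q/(2*pi*T) = 0.187 / (2*pi*0.0762) = 0.187 / 0.4788 = 0.3906.
s1 - s2 = 0.3906 * 3.1322 = 1.2234 m.

1.2234


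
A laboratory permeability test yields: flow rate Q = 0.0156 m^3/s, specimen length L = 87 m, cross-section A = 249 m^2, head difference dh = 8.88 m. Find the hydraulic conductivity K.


From K = Q*L / (A*dh):
Numerator: Q*L = 0.0156 * 87 = 1.3572.
Denominator: A*dh = 249 * 8.88 = 2211.12.
K = 1.3572 / 2211.12 = 0.000614 m/s.

0.000614


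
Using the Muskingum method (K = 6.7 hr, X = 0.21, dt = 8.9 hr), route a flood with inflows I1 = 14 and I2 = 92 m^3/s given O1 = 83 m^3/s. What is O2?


Muskingum coefficients:
denom = 2*K*(1-X) + dt = 2*6.7*(1-0.21) + 8.9 = 19.486.
C0 = (dt - 2*K*X)/denom = (8.9 - 2*6.7*0.21)/19.486 = 0.3123.
C1 = (dt + 2*K*X)/denom = (8.9 + 2*6.7*0.21)/19.486 = 0.6011.
C2 = (2*K*(1-X) - dt)/denom = 0.0865.
O2 = C0*I2 + C1*I1 + C2*O1
   = 0.3123*92 + 0.6011*14 + 0.0865*83
   = 44.33 m^3/s.

44.33


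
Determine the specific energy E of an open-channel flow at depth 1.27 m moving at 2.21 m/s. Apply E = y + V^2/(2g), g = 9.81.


Specific energy E = y + V^2/(2g).
Velocity head = V^2/(2g) = 2.21^2 / (2*9.81) = 4.8841 / 19.62 = 0.2489 m.
E = 1.27 + 0.2489 = 1.5189 m.

1.5189


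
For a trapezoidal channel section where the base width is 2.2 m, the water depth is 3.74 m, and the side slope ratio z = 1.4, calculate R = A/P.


For a trapezoidal section with side slope z:
A = (b + z*y)*y = (2.2 + 1.4*3.74)*3.74 = 27.811 m^2.
P = b + 2*y*sqrt(1 + z^2) = 2.2 + 2*3.74*sqrt(1 + 1.4^2) = 15.069 m.
R = A/P = 27.811 / 15.069 = 1.8455 m.

1.8455


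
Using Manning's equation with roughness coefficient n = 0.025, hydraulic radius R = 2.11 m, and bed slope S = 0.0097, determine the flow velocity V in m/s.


Manning's equation gives V = (1/n) * R^(2/3) * S^(1/2).
First, compute R^(2/3) = 2.11^(2/3) = 1.6451.
Next, S^(1/2) = 0.0097^(1/2) = 0.098489.
Then 1/n = 1/0.025 = 40.0.
V = 40.0 * 1.6451 * 0.098489 = 6.4809 m/s.

6.4809


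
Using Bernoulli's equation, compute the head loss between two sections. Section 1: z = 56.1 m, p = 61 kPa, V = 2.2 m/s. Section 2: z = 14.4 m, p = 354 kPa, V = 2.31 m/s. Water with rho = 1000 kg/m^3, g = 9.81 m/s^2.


Total head at each section: H = z + p/(rho*g) + V^2/(2g).
H1 = 56.1 + 61*1000/(1000*9.81) + 2.2^2/(2*9.81)
   = 56.1 + 6.218 + 0.2467
   = 62.565 m.
H2 = 14.4 + 354*1000/(1000*9.81) + 2.31^2/(2*9.81)
   = 14.4 + 36.086 + 0.272
   = 50.758 m.
h_L = H1 - H2 = 62.565 - 50.758 = 11.807 m.

11.807


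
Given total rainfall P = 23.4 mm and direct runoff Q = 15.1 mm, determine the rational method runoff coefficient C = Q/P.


The runoff coefficient C = runoff depth / rainfall depth.
C = 15.1 / 23.4
  = 0.6453.

0.6453


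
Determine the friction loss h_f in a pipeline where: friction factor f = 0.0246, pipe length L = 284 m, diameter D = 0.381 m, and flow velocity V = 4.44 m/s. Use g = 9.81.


Darcy-Weisbach equation: h_f = f * (L/D) * V^2/(2g).
f * L/D = 0.0246 * 284/0.381 = 18.337.
V^2/(2g) = 4.44^2 / (2*9.81) = 19.7136 / 19.62 = 1.0048 m.
h_f = 18.337 * 1.0048 = 18.424 m.

18.424


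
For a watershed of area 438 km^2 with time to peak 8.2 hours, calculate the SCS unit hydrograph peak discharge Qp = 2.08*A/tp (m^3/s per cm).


SCS formula: Qp = 2.08 * A / tp.
Qp = 2.08 * 438 / 8.2
   = 911.04 / 8.2
   = 111.1 m^3/s per cm.

111.1


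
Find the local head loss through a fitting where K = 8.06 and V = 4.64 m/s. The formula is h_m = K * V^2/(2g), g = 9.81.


Minor loss formula: h_m = K * V^2/(2g).
V^2 = 4.64^2 = 21.5296.
V^2/(2g) = 21.5296 / 19.62 = 1.0973 m.
h_m = 8.06 * 1.0973 = 8.8445 m.

8.8445


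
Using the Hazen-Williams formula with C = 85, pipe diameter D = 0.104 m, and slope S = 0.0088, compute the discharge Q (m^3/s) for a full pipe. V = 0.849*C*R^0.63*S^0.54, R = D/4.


For a full circular pipe, R = D/4 = 0.104/4 = 0.026 m.
V = 0.849 * 85 * 0.026^0.63 * 0.0088^0.54
  = 0.849 * 85 * 0.100331 * 0.077628
  = 0.5621 m/s.
Pipe area A = pi*D^2/4 = pi*0.104^2/4 = 0.0085 m^2.
Q = A * V = 0.0085 * 0.5621 = 0.0048 m^3/s.

0.0048


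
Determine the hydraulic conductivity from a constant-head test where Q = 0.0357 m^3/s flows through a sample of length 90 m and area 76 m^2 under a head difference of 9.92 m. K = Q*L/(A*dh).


From K = Q*L / (A*dh):
Numerator: Q*L = 0.0357 * 90 = 3.213.
Denominator: A*dh = 76 * 9.92 = 753.92.
K = 3.213 / 753.92 = 0.004262 m/s.

0.004262


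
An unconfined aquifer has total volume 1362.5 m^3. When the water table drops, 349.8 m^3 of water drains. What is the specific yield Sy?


Specific yield Sy = Volume drained / Total volume.
Sy = 349.8 / 1362.5
   = 0.2567.

0.2567


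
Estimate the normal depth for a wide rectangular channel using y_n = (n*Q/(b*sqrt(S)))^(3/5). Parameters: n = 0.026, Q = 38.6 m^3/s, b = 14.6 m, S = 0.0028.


We use the wide-channel approximation y_n = (n*Q/(b*sqrt(S)))^(3/5).
sqrt(S) = sqrt(0.0028) = 0.052915.
Numerator: n*Q = 0.026 * 38.6 = 1.0036.
Denominator: b*sqrt(S) = 14.6 * 0.052915 = 0.772559.
arg = 1.2991.
y_n = 1.2991^(3/5) = 1.17 m.

1.17


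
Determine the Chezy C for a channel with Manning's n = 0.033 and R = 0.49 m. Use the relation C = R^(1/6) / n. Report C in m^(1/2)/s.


The Chezy coefficient relates to Manning's n through C = R^(1/6) / n.
R^(1/6) = 0.49^(1/6) = 0.887904.
C = 0.887904 / 0.033 = 26.91 m^(1/2)/s.

26.91


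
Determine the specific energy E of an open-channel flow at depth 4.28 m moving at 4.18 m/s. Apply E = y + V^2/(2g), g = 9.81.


Specific energy E = y + V^2/(2g).
Velocity head = V^2/(2g) = 4.18^2 / (2*9.81) = 17.4724 / 19.62 = 0.8905 m.
E = 4.28 + 0.8905 = 5.1705 m.

5.1705


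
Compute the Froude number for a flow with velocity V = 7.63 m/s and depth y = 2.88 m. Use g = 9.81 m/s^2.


The Froude number is defined as Fr = V / sqrt(g*y).
g*y = 9.81 * 2.88 = 28.2528.
sqrt(g*y) = sqrt(28.2528) = 5.3153.
Fr = 7.63 / 5.3153 = 1.4355.

1.4355


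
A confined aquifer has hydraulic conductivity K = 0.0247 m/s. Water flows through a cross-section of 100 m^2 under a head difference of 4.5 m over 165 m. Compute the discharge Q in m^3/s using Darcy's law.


Darcy's law: Q = K * A * i, where i = dh/L.
Hydraulic gradient i = 4.5 / 165 = 0.027273.
Q = 0.0247 * 100 * 0.027273
  = 0.0674 m^3/s.

0.0674


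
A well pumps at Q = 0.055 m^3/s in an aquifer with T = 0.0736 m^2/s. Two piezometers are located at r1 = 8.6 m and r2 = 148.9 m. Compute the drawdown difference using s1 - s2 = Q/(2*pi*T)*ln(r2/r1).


Thiem equation: s1 - s2 = Q/(2*pi*T) * ln(r2/r1).
ln(r2/r1) = ln(148.9/8.6) = 2.8515.
Q/(2*pi*T) = 0.055 / (2*pi*0.0736) = 0.055 / 0.4624 = 0.1189.
s1 - s2 = 0.1189 * 2.8515 = 0.3391 m.

0.3391


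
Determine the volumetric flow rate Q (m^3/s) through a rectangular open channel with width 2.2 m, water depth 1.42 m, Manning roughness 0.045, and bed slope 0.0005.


For a rectangular channel, the cross-sectional area A = b * y = 2.2 * 1.42 = 3.12 m^2.
The wetted perimeter P = b + 2y = 2.2 + 2*1.42 = 5.04 m.
Hydraulic radius R = A/P = 3.12/5.04 = 0.6198 m.
Velocity V = (1/n)*R^(2/3)*S^(1/2) = (1/0.045)*0.6198^(2/3)*0.0005^(1/2) = 0.3612 m/s.
Discharge Q = A * V = 3.12 * 0.3612 = 1.129 m^3/s.

1.129


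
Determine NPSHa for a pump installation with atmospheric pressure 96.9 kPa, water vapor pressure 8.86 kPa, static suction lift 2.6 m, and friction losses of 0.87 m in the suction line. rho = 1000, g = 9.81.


NPSHa = p_atm/(rho*g) - z_s - hf_s - p_vap/(rho*g).
p_atm/(rho*g) = 96.9*1000 / (1000*9.81) = 9.878 m.
p_vap/(rho*g) = 8.86*1000 / (1000*9.81) = 0.903 m.
NPSHa = 9.878 - 2.6 - 0.87 - 0.903
      = 5.5 m.

5.5


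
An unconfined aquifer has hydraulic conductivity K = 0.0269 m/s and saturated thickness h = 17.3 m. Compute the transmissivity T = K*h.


Transmissivity is defined as T = K * h.
T = 0.0269 * 17.3
  = 0.4654 m^2/s.

0.4654


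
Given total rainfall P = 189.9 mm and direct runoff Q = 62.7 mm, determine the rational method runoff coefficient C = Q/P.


The runoff coefficient C = runoff depth / rainfall depth.
C = 62.7 / 189.9
  = 0.3302.

0.3302


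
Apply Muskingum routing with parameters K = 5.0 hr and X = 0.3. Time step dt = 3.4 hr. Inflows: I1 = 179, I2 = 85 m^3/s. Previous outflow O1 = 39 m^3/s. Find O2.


Muskingum coefficients:
denom = 2*K*(1-X) + dt = 2*5.0*(1-0.3) + 3.4 = 10.4.
C0 = (dt - 2*K*X)/denom = (3.4 - 2*5.0*0.3)/10.4 = 0.0385.
C1 = (dt + 2*K*X)/denom = (3.4 + 2*5.0*0.3)/10.4 = 0.6154.
C2 = (2*K*(1-X) - dt)/denom = 0.3462.
O2 = C0*I2 + C1*I1 + C2*O1
   = 0.0385*85 + 0.6154*179 + 0.3462*39
   = 126.92 m^3/s.

126.92


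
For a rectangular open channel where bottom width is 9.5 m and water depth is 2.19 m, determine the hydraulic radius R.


For a rectangular section:
Flow area A = b * y = 9.5 * 2.19 = 20.8 m^2.
Wetted perimeter P = b + 2y = 9.5 + 2*2.19 = 13.88 m.
Hydraulic radius R = A/P = 20.8 / 13.88 = 1.4989 m.

1.4989


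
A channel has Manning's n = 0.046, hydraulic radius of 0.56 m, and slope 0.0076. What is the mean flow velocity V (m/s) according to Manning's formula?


Manning's equation gives V = (1/n) * R^(2/3) * S^(1/2).
First, compute R^(2/3) = 0.56^(2/3) = 0.6794.
Next, S^(1/2) = 0.0076^(1/2) = 0.087178.
Then 1/n = 1/0.046 = 21.74.
V = 21.74 * 0.6794 * 0.087178 = 1.2876 m/s.

1.2876


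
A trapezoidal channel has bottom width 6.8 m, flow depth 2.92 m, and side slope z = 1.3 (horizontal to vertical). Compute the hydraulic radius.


For a trapezoidal section with side slope z:
A = (b + z*y)*y = (6.8 + 1.3*2.92)*2.92 = 30.94 m^2.
P = b + 2*y*sqrt(1 + z^2) = 6.8 + 2*2.92*sqrt(1 + 1.3^2) = 16.378 m.
R = A/P = 30.94 / 16.378 = 1.8891 m.

1.8891
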